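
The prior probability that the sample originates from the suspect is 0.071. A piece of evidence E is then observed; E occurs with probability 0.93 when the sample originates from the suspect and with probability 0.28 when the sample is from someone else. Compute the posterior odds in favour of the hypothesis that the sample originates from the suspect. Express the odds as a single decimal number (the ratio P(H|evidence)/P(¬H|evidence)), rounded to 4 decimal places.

Prior odds = 0.071/(1−0.071) = 0.076426. In log-odds, ln(0.076426) = -2.5714.
Add log likelihood ratio: ln(3.3214) = 1.2004.
Posterior log-odds = -1.3710, so posterior odds = exp(-1.3710) = 0.25384.

Posterior odds ≈ 0.2538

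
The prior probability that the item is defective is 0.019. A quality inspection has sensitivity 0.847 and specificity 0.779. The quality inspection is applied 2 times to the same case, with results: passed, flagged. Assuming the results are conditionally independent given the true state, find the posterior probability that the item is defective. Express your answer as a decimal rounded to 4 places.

Posterior P(H) ≈ 0.0144

Let H be the event that the item is defective; start with P(H) = 0.019. P('flagged'|H) = 0.847, P('flagged'|¬H) = 0.221.
Update on result 1 ('passed'): P(H) ← 0.153·0.0190 / (0.153·0.0190 + 0.779·0.9810) = 0.0029070/0.76711 = 0.0038.
Update on result 2 ('flagged'): P(H) ← 0.847·0.0038 / (0.847·0.0038 + 0.221·0.9962) = 0.0032098/0.22337 = 0.0144.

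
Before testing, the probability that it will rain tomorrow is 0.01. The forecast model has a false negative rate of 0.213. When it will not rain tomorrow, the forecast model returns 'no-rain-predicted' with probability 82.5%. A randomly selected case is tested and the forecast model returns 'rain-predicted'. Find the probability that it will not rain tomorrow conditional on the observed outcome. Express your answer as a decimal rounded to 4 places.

Write H for 'it will rain tomorrow'. Prior odds H:¬H = 0.01/0.99 = 0.010101. For the 'rain-predicted' outcome, the likelihood ratio is 0.787/0.175 = 4.4971.
Posterior odds = 0.010101 × 4.4971 = 0.045426, so P(H|E) = 0.045426/(1+0.045426) = 0.0435. Then P(¬H|E) = 1 − 0.0435 = 0.9565.

P(¬H | E) ≈ 0.9565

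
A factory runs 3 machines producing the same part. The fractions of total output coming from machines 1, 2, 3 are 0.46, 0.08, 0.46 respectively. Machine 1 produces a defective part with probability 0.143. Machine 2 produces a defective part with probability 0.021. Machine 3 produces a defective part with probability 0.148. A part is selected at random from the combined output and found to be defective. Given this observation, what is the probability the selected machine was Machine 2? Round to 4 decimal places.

P(defective|M1) = 0.143; P(defective|M2) = 0.021; P(defective|M3) = 0.148.
Prior × likelihood for each source: 0.46·0.143=0.06578, 0.08·0.021=0.001680, 0.46·0.148=0.06808. Summing gives P(defective) = 0.13554.
P(Machine 2 | defective) = 0.001680 / 0.13554 = 0.0124.

Posterior probability ≈ 0.0124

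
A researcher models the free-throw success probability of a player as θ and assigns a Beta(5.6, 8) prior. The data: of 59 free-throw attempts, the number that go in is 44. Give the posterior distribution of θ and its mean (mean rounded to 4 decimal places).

Posterior: Beta(49.6, 23); mean ≈ 0.6832

Observing 44 successes and 15 failures updates Beta(5.6, 8) by adding the success and failure counts to the two shape parameters: α = 5.6+44 = 49.6, β = 8+15 = 23.
Posterior mean = α/(α+β) = 49.6/72.6 = 0.6832.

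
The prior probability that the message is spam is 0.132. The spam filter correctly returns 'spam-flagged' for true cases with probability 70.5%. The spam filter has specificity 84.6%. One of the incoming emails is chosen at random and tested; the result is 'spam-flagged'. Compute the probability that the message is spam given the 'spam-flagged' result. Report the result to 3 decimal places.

P(H | E) ≈ 0.410

Write H for 'the message is spam'. Prior odds H:¬H = 0.132/0.868 = 0.15207. For the 'spam-flagged' outcome, the likelihood ratio is 0.705/0.154 = 4.5779.
Posterior odds = 0.15207 × 4.5779 = 0.69618, so P(H|E) = 0.69618/(1+0.69618) = 0.410.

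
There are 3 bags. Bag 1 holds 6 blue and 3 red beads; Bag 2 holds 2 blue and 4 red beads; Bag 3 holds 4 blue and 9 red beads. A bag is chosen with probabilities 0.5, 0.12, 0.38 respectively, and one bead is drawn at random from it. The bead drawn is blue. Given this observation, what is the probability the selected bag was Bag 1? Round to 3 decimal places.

Tabulate prior·likelihood by source: [1] prior 0.5, lik 0.6667, product 0.3333; [2] prior 0.12, lik 0.3333, product 0.04000; [3] prior 0.38, lik 0.3077, product 0.1169.
Normalizing constant = 0.49026; the posterior for Bag 1 is its product over the sum, 0.3333/0.49026 = 0.680.

Posterior probability ≈ 0.680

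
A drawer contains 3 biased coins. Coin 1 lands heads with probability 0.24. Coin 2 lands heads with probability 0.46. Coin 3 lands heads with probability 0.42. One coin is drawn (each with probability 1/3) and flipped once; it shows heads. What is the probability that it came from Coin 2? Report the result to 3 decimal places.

Tabulate prior·likelihood by source: [1] prior 0.333333, lik 0.24, product 0.08000; [2] prior 0.333333, lik 0.46, product 0.1533; [3] prior 0.333333, lik 0.42, product 0.1400.
Normalizing constant = 0.37333; the posterior for Coin 2 is its product over the sum, 0.1533/0.37333 = 0.411.

Posterior probability ≈ 0.411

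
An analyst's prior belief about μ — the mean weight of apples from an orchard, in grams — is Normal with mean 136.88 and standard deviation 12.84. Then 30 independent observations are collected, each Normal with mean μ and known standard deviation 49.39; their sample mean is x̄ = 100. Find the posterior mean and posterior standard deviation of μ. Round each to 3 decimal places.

Posterior mean ≈ 112.181; posterior SD ≈ 7.379

Prior precision 1/τ₀² = 1/12.84² = 0.00606555; data precision n/σ² = 30/49.39² = 0.0122982.
Posterior precision = 0.00606555 + 0.0122982 = 0.0183638, giving posterior SD = 1/√0.0183638 = 7.379.
Posterior mean = (0.00606555·136.88 + 0.0122982·100) / 0.0183638 = 112.181.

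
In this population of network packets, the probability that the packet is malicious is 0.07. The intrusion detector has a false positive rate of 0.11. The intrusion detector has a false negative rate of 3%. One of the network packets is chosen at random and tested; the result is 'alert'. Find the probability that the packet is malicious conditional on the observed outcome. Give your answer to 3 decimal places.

Write H for 'the packet is malicious'. Prior odds H:¬H = 0.07/0.93 = 0.075269. For the 'alert' outcome, the likelihood ratio is 0.97/0.11 = 8.8182.
Posterior odds = 0.075269 × 8.8182 = 0.66373, so P(H|E) = 0.66373/(1+0.66373) = 0.399.

P(H | E) ≈ 0.399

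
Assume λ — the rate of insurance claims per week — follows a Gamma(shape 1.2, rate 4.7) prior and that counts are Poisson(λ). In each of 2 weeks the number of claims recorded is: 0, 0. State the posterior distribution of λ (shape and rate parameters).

The Poisson likelihood adds the total count to the shape and the number of exposure periods to the rate. Here ∑xᵢ = 0 and n = 2, so shape 1.2→1.2 and rate 4.7→6.7.

Posterior: Gamma(shape=1.2, rate=6.7)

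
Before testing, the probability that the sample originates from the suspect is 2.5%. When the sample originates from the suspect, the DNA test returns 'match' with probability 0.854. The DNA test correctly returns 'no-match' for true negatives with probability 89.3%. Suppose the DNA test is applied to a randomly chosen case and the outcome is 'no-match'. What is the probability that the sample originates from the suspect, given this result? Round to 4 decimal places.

P(H | E) ≈ 0.0042

Write H for 'the sample originates from the suspect'. Prior odds H:¬H = 0.025/0.975 = 0.025641. For the 'no-match' outcome, the likelihood ratio is 0.146/0.893 = 0.16349.
Posterior odds = 0.025641 × 0.16349 = 0.0041921, so P(H|E) = 0.0041921/(1+0.0041921) = 0.0042.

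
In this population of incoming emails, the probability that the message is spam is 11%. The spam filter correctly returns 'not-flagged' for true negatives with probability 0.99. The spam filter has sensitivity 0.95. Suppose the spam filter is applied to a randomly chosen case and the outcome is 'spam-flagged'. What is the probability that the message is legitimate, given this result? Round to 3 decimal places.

Write H for 'the message is spam'. Prior odds H:¬H = 0.11/0.89 = 0.12360. For the 'spam-flagged' outcome, the likelihood ratio is 0.95/0.01 = 95.000.
Posterior odds = 0.12360 × 95.000 = 11.742, so P(H|E) = 11.742/(1+11.742) = 0.922. Then P(¬H|E) = 1 − 0.922 = 0.078.

P(¬H | E) ≈ 0.078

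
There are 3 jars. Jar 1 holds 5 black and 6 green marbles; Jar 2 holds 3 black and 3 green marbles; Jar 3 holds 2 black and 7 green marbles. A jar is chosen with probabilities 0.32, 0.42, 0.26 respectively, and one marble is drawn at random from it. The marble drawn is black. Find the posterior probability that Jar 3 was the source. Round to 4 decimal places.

Posterior probability ≈ 0.1398

P(black|Jar 1) = 0.4545; P(black|Jar 2) = 0.5; P(black|Jar 3) = 0.2222.
Prior × likelihood for each source: 0.32·0.4545=0.1455, 0.42·0.5=0.2100, 0.26·0.2222=0.05778. Summing gives P(black) = 0.41323.
P(Jar 3 | black) = 0.05778 / 0.41323 = 0.1398.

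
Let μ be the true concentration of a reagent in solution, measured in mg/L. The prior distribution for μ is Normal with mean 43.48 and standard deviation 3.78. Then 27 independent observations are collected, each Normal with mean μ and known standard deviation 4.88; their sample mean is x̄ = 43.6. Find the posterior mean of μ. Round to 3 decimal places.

With known σ, the Normal prior is conjugate. Weight on the data is w = (n/σ²)/(n/σ² + 1/τ₀²) = 1.13377/(1.13377+0.0699868) = 0.94186.
Posterior mean = w·x̄ + (1−w)·μ₀ = 0.94186·43.6 + 0.058140·43.48 = 43.593.

Posterior mean ≈ 43.593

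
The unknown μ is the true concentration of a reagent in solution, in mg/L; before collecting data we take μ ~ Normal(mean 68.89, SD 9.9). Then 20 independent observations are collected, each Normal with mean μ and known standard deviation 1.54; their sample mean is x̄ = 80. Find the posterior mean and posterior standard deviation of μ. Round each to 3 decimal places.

Posterior mean ≈ 79.987; posterior SD ≈ 0.344

With known σ, the Normal prior is conjugate. Weight on the data is w = (n/σ²)/(n/σ² + 1/τ₀²) = 8.43313/(8.43313+0.0102030) = 0.99879.
Posterior mean = w·x̄ + (1−w)·μ₀ = 0.99879·80 + 0.0012084·68.89 = 79.987. Posterior variance = 1/(8.43313+0.0102030) = 0.118437, so SD = 0.344.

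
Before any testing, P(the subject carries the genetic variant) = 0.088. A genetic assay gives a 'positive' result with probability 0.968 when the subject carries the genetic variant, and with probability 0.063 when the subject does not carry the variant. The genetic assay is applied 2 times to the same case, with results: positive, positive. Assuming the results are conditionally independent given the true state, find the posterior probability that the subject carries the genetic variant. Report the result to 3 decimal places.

Posterior P(H) ≈ 0.958

With H the event that the subject carries the genetic variant, the joint likelihood of the observed sequence is P(data|H) = 0.968·0.968 = 0.93702 and P(data|¬H) = 0.063·0.063 = 0.0039690.
Bayes: P(H|data) = 0.088·0.93702 / (0.088·0.93702 + 0.912·0.0039690) = 0.082458/0.086078 = 0.9579.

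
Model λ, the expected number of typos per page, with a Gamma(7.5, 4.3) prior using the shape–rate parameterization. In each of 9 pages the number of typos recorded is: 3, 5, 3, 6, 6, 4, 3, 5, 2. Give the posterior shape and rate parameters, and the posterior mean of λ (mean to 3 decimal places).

Total count ∑xᵢ = 37 over n = 9 pages.
Gamma is conjugate to the Poisson likelihood: posterior is Gamma(shape = 7.5+37 = 44.5, rate = 4.3+9 = 13.3).
Posterior mean = shape/rate = 44.5/13.3 = 3.346.

Posterior: Gamma(shape=44.5, rate=13.3); mean ≈ 3.346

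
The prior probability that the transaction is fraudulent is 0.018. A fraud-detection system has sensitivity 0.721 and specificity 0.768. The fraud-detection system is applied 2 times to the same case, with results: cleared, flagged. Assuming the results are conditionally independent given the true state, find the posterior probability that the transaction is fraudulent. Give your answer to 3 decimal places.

Posterior P(H) ≈ 0.020

With H the event that the transaction is fraudulent, the joint likelihood of the observed sequence is P(data|H) = 0.279·0.721 = 0.20116 and P(data|¬H) = 0.768·0.232 = 0.17818.
Bayes: P(H|data) = 0.018·0.20116 / (0.018·0.20116 + 0.982·0.17818) = 0.0036209/0.17859 = 0.0203.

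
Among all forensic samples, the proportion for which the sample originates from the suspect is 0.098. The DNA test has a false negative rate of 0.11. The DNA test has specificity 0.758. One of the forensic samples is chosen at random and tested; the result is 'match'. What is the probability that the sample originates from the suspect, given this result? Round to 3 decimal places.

Let H be the event that the sample originates from the suspect. P(H) = 0.098, so P(¬H) = 0.902. With E the 'match' result, P(E|H) = 0.89 and P(E|¬H) = 0.242.
P(E) = 0.89·0.098 + 0.242·0.902 = 0.087220 + 0.21828 = 0.30550.
By Bayes' theorem, P(H|E) = 0.087220 / 0.30550 = 0.285.

P(H | E) ≈ 0.285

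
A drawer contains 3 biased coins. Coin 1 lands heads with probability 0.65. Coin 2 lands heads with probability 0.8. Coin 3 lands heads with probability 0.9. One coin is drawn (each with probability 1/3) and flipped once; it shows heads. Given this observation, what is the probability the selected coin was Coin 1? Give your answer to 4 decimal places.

Posterior probability ≈ 0.2766

Tabulate prior·likelihood by source: [1] prior 0.333333, lik 0.65, product 0.2167; [2] prior 0.333333, lik 0.8, product 0.2667; [3] prior 0.333333, lik 0.9, product 0.3000.
Normalizing constant = 0.78333; the posterior for Coin 1 is its product over the sum, 0.2167/0.78333 = 0.2766.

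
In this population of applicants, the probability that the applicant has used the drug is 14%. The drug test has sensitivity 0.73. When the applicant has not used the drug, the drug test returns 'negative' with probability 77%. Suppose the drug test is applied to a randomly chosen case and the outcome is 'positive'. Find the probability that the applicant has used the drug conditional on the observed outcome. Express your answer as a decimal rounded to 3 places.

Let H be the event that the applicant has used the drug. P(H) = 0.14, so P(¬H) = 0.86. With E the 'positive' result, P(E|H) = 0.73 and P(E|¬H) = 0.23.
P(E) = 0.73·0.14 + 0.23·0.86 = 0.10220 + 0.19780 = 0.30000.
By Bayes' theorem, P(H|E) = 0.10220 / 0.30000 = 0.341.

P(H | E) ≈ 0.341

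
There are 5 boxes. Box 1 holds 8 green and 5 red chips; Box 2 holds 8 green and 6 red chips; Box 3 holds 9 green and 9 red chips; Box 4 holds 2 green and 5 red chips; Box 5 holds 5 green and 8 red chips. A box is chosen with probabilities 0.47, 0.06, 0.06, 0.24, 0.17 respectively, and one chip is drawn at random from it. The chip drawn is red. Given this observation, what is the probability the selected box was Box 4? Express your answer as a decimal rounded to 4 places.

Posterior probability ≈ 0.3345

P(red|Box 1) = 0.3846; P(red|Box 2) = 0.4286; P(red|Box 3) = 0.5; P(red|Box 4) = 0.7143; P(red|Box 5) = 0.6154.
Prior × likelihood for each source: 0.47·0.3846=0.1808, 0.06·0.4286=0.02571, 0.06·0.5=0.03000, 0.24·0.7143=0.1714, 0.17·0.6154=0.1046. Summing gives P(red) = 0.51253.
P(Box 4 | red) = 0.1714 / 0.51253 = 0.3345.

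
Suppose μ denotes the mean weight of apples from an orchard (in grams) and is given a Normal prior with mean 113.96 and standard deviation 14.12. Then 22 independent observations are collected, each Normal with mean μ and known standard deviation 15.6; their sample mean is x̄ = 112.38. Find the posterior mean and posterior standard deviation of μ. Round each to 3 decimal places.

Posterior mean ≈ 112.463; posterior SD ≈ 3.237

With known σ, the Normal prior is conjugate. Weight on the data is w = (n/σ²)/(n/σ² + 1/τ₀²) = 0.0904011/(0.0904011+0.00501569) = 0.94743.
Posterior mean = w·x̄ + (1−w)·μ₀ = 0.94743·112.38 + 0.052566·113.96 = 112.463. Posterior variance = 1/(0.0904011+0.00501569) = 10.4803, so SD = 3.237.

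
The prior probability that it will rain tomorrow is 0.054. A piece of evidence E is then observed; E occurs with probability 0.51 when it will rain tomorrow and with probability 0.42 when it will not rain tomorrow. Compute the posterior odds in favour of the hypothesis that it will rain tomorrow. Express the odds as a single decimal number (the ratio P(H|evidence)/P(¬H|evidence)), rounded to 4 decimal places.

Prior odds = 0.054/(1−0.054) = 0.057082. In log-odds, ln(0.057082) = -2.8633.
Add log likelihood ratio: ln(1.2143) = 0.19416.
Posterior log-odds = -2.6691, so posterior odds = exp(-2.6691) = 0.069314.

Posterior odds ≈ 0.0693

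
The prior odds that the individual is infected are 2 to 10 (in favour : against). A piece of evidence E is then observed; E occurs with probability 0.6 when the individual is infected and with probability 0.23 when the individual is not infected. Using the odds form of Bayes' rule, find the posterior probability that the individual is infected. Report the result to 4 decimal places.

Prior odds = 2/10 = 0.20000. In log-odds, ln(0.20000) = -1.6094.
Add log likelihood ratio: ln(2.6087) = 0.95885.
Posterior log-odds = -0.65059, so posterior odds = exp(-0.65059) = 0.52174. Converting, P(H|E) = 0.52174/1.5217 = 0.3429.

Posterior probability ≈ 0.3429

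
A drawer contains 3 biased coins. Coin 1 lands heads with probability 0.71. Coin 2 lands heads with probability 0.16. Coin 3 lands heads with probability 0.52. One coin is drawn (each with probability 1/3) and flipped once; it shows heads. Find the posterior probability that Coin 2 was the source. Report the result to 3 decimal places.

Posterior probability ≈ 0.115

Tabulate prior·likelihood by source: [1] prior 0.333333, lik 0.71, product 0.2367; [2] prior 0.333333, lik 0.16, product 0.05333; [3] prior 0.333333, lik 0.52, product 0.1733.
Normalizing constant = 0.46333; the posterior for Coin 2 is its product over the sum, 0.05333/0.46333 = 0.115.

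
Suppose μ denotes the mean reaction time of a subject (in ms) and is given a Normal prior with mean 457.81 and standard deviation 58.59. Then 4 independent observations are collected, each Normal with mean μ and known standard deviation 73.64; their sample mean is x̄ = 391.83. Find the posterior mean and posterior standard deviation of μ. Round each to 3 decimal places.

Prior precision 1/τ₀² = 1/58.59² = 0.00029131; data precision n/σ² = 4/73.64² = 0.00073762.
Posterior precision = 0.00029131 + 0.00073762 = 0.00102893, giving posterior SD = 1/√0.00102893 = 31.175.
Posterior mean = (0.00029131·457.81 + 0.00073762·391.83) / 0.00102893 = 410.510.

Posterior mean ≈ 410.510; posterior SD ≈ 31.175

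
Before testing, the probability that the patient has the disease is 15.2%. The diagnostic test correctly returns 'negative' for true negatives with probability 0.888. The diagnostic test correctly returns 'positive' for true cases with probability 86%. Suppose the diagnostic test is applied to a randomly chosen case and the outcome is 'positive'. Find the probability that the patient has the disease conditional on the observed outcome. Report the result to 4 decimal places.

Let H be the event that the patient has the disease. P(H) = 0.152, so P(¬H) = 0.848. With E the 'positive' result, P(E|H) = 0.86 and P(E|¬H) = 0.112.
P(E) = 0.86·0.152 + 0.112·0.848 = 0.13072 + 0.094976 = 0.22570.
By Bayes' theorem, P(H|E) = 0.13072 / 0.22570 = 0.5792.

P(H | E) ≈ 0.5792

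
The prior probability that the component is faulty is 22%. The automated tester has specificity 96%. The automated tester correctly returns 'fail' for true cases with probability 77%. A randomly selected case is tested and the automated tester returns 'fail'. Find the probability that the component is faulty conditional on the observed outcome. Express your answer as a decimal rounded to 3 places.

P(H | E) ≈ 0.844

Write H for 'the component is faulty'. Prior odds H:¬H = 0.22/0.78 = 0.28205. For the 'fail' outcome, the likelihood ratio is 0.77/0.04 = 19.250.
Posterior odds = 0.28205 × 19.250 = 5.4295, so P(H|E) = 5.4295/(1+5.4295) = 0.844.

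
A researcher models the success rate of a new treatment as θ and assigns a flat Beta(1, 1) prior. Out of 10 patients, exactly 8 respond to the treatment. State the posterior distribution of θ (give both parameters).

Posterior: Beta(9, 3)

The binomial likelihood is conjugate to the Beta prior: with 8 successes and 2 failures, the posterior is Beta(1+8, 1+2) = Beta(9, 3).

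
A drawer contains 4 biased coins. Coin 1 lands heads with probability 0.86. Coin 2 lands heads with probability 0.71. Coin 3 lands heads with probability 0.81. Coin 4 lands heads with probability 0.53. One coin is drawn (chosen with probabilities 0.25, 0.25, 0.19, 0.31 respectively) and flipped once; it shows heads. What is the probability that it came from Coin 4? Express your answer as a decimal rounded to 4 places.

Posterior probability ≈ 0.2312

Tabulate prior·likelihood by source: [1] prior 0.25, lik 0.86, product 0.2150; [2] prior 0.25, lik 0.71, product 0.1775; [3] prior 0.19, lik 0.81, product 0.1539; [4] prior 0.31, lik 0.53, product 0.1643.
Normalizing constant = 0.71070; the posterior for Coin 4 is its product over the sum, 0.1643/0.71070 = 0.2312.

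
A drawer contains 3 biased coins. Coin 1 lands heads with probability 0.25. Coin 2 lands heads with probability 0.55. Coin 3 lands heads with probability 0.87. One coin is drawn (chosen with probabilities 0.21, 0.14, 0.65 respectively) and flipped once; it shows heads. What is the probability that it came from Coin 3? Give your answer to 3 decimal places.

Tabulate prior·likelihood by source: [1] prior 0.21, lik 0.25, product 0.05250; [2] prior 0.14, lik 0.55, product 0.07700; [3] prior 0.65, lik 0.87, product 0.5655.
Normalizing constant = 0.69500; the posterior for Coin 3 is its product over the sum, 0.5655/0.69500 = 0.814.

Posterior probability ≈ 0.814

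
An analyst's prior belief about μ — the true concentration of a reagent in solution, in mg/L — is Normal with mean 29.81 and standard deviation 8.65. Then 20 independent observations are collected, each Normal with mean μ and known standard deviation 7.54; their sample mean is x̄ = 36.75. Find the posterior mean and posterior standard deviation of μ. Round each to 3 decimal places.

Posterior mean ≈ 36.496; posterior SD ≈ 1.655

Prior precision 1/τ₀² = 1/8.65² = 0.0133650; data precision n/σ² = 20/7.54² = 0.351793.
Posterior precision = 0.0133650 + 0.351793 = 0.365158, giving posterior SD = 1/√0.365158 = 1.655.
Posterior mean = (0.0133650·29.81 + 0.351793·36.75) / 0.365158 = 36.496.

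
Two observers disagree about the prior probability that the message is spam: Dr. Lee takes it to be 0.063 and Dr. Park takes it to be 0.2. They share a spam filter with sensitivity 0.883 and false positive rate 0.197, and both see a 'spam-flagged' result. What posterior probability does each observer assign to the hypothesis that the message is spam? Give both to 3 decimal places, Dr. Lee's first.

The likelihood ratio for a 'spam-flagged' result is 0.883/0.197 = 4.4822.
Dr. Lee: prior odds 0.063/0.937 = 0.067236; posterior odds 0.30137; posterior probability 0.232.
Dr. Park: prior odds 0.2/0.8 = 0.25000; posterior odds 1.1206; posterior probability 0.528.

Dr. Lee: 0.232; Dr. Park: 0.528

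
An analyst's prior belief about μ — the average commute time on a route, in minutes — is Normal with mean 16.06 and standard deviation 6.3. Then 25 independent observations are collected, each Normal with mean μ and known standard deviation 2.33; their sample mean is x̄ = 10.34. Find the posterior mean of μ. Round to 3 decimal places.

Posterior mean ≈ 10.371

With known σ, the Normal prior is conjugate. Weight on the data is w = (n/σ²)/(n/σ² + 1/τ₀²) = 4.60498/(4.60498+0.0251953) = 0.99456.
Posterior mean = w·x̄ + (1−w)·μ₀ = 0.99456·10.34 + 0.0054415·16.06 = 10.371.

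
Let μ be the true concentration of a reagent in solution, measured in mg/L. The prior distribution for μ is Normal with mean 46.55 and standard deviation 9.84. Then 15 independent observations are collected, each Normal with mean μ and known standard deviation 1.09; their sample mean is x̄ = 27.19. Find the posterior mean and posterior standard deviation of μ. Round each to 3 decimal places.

Prior precision 1/τ₀² = 1/9.84² = 0.0103278; data precision n/σ² = 15/1.09² = 12.6252.
Posterior precision = 0.0103278 + 12.6252 = 12.6355, giving posterior SD = 1/√12.6355 = 0.281.
Posterior mean = (0.0103278·46.55 + 12.6252·27.19) / 12.6355 = 27.206.

Posterior mean ≈ 27.206; posterior SD ≈ 0.281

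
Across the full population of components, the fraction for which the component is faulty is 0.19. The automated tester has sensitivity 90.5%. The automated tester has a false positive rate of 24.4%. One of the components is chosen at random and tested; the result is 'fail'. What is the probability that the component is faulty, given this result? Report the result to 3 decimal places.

Write H for 'the component is faulty'. Prior odds H:¬H = 0.19/0.81 = 0.23457. For the 'fail' outcome, the likelihood ratio is 0.905/0.244 = 3.7090.
Posterior odds = 0.23457 × 3.7090 = 0.87002, so P(H|E) = 0.87002/(1+0.87002) = 0.465.

P(H | E) ≈ 0.465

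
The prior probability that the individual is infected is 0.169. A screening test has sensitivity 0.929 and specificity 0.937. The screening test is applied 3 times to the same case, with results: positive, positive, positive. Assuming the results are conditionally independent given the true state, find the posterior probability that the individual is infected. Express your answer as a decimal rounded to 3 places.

Let H be the event that the individual is infected; start with P(H) = 0.169. P('positive'|H) = 0.929, P('positive'|¬H) = 0.063.
Update on result 1 ('positive'): P(H) ← 0.929·0.1690 / (0.929·0.1690 + 0.063·0.8310) = 0.15700/0.20935 = 0.7499.
Update on result 2 ('positive'): P(H) ← 0.929·0.7499 / (0.929·0.7499 + 0.063·0.2501) = 0.69669/0.71244 = 0.9779.
Update on result 3 ('positive'): P(H) ← 0.929·0.9779 / (0.929·0.9779 + 0.063·0.0221) = 0.90846/0.90985 = 0.9985.

Posterior P(H) ≈ 0.998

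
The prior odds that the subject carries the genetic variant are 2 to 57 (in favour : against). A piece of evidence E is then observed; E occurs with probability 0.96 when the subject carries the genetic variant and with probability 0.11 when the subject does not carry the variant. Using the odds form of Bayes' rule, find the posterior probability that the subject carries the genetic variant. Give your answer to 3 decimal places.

Posterior probability ≈ 0.234

Prior odds = 2/57 = 0.035088. In log-odds, ln(0.035088) = -3.3499.
Add log likelihood ratio: ln(8.7273) = 2.1665.
Posterior log-odds = -1.1835, so posterior odds = exp(-1.1835) = 0.30622. Converting, P(H|E) = 0.30622/1.3062 = 0.234.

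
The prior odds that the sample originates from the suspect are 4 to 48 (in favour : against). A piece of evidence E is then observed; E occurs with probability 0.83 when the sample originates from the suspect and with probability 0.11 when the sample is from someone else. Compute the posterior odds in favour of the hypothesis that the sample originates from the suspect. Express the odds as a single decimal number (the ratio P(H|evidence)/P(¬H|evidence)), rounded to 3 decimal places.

Prior odds = 4/48 = 0.083333.
Likelihood ratio for E = 0.83/0.11 = 7.5455.
Posterior odds = prior odds × LR = 0.62879.

Posterior odds ≈ 0.629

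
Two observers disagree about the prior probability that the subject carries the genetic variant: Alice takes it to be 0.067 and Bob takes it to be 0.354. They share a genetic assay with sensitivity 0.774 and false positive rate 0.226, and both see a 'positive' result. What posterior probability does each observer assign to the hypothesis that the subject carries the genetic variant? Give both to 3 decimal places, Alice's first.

Alice: 0.197; Bob: 0.652

P('+'|H) = 0.774, P('+'|¬H) = 0.226.
Alice: numerator 0.774·0.067 = 0.051858; evidence = 0.051858+0.226·0.933 = 0.26272; posterior = 0.197.
Bob: numerator 0.774·0.354 = 0.27400; evidence = 0.27400+0.226·0.646 = 0.41999; posterior = 0.652.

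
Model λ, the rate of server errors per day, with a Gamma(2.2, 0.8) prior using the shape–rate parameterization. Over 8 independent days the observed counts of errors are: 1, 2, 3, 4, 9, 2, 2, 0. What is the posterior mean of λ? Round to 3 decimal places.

Total count ∑xᵢ = 23 over n = 8 days.
Gamma is conjugate to the Poisson likelihood: posterior is Gamma(shape = 2.2+23 = 25.2, rate = 0.8+8 = 8.8).
E[λ | data] = 25.2/8.8 = 2.864.

Posterior mean ≈ 2.864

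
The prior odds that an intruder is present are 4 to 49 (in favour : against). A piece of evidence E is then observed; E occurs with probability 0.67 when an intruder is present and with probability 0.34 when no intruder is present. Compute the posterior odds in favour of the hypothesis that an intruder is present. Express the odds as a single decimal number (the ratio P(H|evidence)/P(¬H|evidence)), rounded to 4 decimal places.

Posterior odds ≈ 0.1609

Prior odds = 4/49 = 0.081633. In log-odds, ln(0.081633) = -2.5055.
Add log likelihood ratio: ln(1.9706) = 0.67833.
Posterior log-odds = -1.8272, so posterior odds = exp(-1.8272) = 0.16086.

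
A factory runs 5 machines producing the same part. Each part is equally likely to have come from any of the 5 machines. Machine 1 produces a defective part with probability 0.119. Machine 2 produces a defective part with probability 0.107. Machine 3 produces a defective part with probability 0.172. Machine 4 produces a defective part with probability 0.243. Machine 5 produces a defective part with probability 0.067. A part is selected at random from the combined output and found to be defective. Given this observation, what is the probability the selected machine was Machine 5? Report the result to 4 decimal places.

Posterior probability ≈ 0.0946

P(defective|M1) = 0.119; P(defective|M2) = 0.107; P(defective|M3) = 0.172; P(defective|M4) = 0.243; P(defective|M5) = 0.067.
Prior × likelihood for each source: 0.2·0.119=0.02380, 0.2·0.107=0.02140, 0.2·0.172=0.03440, 0.2·0.243=0.04860, 0.2·0.067=0.01340. Summing gives P(defective) = 0.14160.
P(Machine 5 | defective) = 0.01340 / 0.14160 = 0.0946.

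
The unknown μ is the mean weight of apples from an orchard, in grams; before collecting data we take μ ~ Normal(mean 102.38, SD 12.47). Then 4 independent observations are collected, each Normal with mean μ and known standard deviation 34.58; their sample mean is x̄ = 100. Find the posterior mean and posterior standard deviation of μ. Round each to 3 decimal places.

Prior precision 1/τ₀² = 1/12.47² = 0.00643083; data precision n/σ² = 4/34.58² = 0.00334511.
Posterior precision = 0.00643083 + 0.00334511 = 0.00977594, giving posterior SD = 1/√0.00977594 = 10.114.
Posterior mean = (0.00643083·102.38 + 0.00334511·100) / 0.00977594 = 101.566.

Posterior mean ≈ 101.566; posterior SD ≈ 10.114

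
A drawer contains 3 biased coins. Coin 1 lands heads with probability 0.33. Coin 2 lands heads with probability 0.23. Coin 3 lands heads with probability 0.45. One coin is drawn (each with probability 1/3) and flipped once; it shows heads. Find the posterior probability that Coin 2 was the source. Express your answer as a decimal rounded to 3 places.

Tabulate prior·likelihood by source: [1] prior 0.333333, lik 0.33, product 0.1100; [2] prior 0.333333, lik 0.23, product 0.07667; [3] prior 0.333333, lik 0.45, product 0.1500.
Normalizing constant = 0.33667; the posterior for Coin 2 is its product over the sum, 0.07667/0.33667 = 0.228.

Posterior probability ≈ 0.228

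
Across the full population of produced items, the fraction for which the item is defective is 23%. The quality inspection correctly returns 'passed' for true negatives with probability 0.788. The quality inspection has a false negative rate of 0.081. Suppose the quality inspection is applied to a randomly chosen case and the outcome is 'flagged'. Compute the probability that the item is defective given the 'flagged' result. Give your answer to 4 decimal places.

P(H | E) ≈ 0.5642

Let H be the event that the item is defective. P(H) = 0.23, so P(¬H) = 0.77. With E the 'flagged' result, P(E|H) = 0.919 and P(E|¬H) = 0.212.
P(E) = 0.919·0.23 + 0.212·0.77 = 0.21137 + 0.16324 = 0.37461.
By Bayes' theorem, P(H|E) = 0.21137 / 0.37461 = 0.5642.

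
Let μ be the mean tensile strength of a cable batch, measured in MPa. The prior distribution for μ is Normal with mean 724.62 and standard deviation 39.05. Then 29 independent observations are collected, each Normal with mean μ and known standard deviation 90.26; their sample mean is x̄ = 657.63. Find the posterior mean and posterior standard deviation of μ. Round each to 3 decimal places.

Prior precision 1/τ₀² = 1/39.05² = 0.00065578; data precision n/σ² = 29/90.26² = 0.00355965.
Posterior precision = 0.00065578 + 0.00355965 = 0.00421543, giving posterior SD = 1/√0.00421543 = 15.402.
Posterior mean = (0.00065578·724.62 + 0.00355965·657.63) / 0.00421543 = 668.051.

Posterior mean ≈ 668.051; posterior SD ≈ 15.402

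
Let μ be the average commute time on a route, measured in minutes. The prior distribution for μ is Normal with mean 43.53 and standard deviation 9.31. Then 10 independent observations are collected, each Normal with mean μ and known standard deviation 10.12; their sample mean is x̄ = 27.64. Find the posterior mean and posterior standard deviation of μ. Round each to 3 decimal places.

Prior precision 1/τ₀² = 1/9.31² = 0.0115372; data precision n/σ² = 10/10.12² = 0.0976425.
Posterior precision = 0.0115372 + 0.0976425 = 0.109180, giving posterior SD = 1/√0.109180 = 3.026.
Posterior mean = (0.0115372·43.53 + 0.0976425·27.64) / 0.109180 = 29.319.

Posterior mean ≈ 29.319; posterior SD ≈ 3.026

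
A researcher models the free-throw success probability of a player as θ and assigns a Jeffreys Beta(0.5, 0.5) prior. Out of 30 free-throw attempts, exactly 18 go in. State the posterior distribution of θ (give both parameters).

Posterior: Beta(18.5, 12.5)

The binomial likelihood is conjugate to the Beta prior: with 18 successes and 12 failures, the posterior is Beta(0.5+18, 0.5+12) = Beta(18.5, 12.5).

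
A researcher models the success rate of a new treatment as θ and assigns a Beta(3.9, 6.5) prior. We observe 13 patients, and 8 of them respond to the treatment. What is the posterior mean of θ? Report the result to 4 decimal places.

The binomial likelihood is conjugate to the Beta prior: with 8 successes and 5 failures, the posterior is Beta(3.9+8, 6.5+5) = Beta(11.9, 11.5).
Posterior mean = α/(α+β) = 11.9/23.4 = 0.5085.

Posterior mean ≈ 0.5085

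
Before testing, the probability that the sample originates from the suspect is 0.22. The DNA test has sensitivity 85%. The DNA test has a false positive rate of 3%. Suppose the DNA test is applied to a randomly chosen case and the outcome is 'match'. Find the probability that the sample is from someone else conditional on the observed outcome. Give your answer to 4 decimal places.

Let H be the event that the sample originates from the suspect. P(H) = 0.22, so P(¬H) = 0.78. With E the 'match' result, P(E|H) = 0.85 and P(E|¬H) = 0.03.
P(E) = 0.85·0.22 + 0.03·0.78 = 0.18700 + 0.023400 = 0.21040.
By Bayes' theorem, P(H|E) = 0.18700 / 0.21040 = 0.8888. Hence P(¬H|E) = 1 − 0.8888 = 0.1112.

P(¬H | E) ≈ 0.1112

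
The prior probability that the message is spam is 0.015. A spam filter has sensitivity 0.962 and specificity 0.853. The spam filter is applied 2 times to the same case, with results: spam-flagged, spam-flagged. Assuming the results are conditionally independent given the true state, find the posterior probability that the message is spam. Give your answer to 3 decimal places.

Let H be the event that the message is spam; start with P(H) = 0.015. P('spam-flagged'|H) = 0.962, P('spam-flagged'|¬H) = 0.147.
Update on result 1 ('spam-flagged'): P(H) ← 0.962·0.0150 / (0.962·0.0150 + 0.147·0.9850) = 0.014430/0.15922 = 0.0906.
Update on result 2 ('spam-flagged'): P(H) ← 0.962·0.0906 / (0.962·0.0906 + 0.147·0.9094) = 0.087183/0.22086 = 0.3947.

Posterior P(H) ≈ 0.395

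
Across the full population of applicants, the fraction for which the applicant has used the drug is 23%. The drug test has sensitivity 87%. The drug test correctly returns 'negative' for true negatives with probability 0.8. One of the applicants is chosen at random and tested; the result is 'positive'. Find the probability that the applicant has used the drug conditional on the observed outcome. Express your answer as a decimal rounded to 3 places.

P(H | E) ≈ 0.565

Let H be the event that the applicant has used the drug. P(H) = 0.23, so P(¬H) = 0.77. With E the 'positive' result, P(E|H) = 0.87 and P(E|¬H) = 0.2.
P(E) = 0.87·0.23 + 0.2·0.77 = 0.20010 + 0.15400 = 0.35410.
By Bayes' theorem, P(H|E) = 0.20010 / 0.35410 = 0.565.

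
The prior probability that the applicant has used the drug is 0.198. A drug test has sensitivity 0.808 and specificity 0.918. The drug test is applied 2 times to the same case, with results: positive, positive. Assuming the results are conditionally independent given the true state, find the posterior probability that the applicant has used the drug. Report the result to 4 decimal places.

Posterior P(H) ≈ 0.9600

Let H be the event that the applicant has used the drug; start with P(H) = 0.198. P('positive'|H) = 0.808, P('positive'|¬H) = 0.082.
Update on result 1 ('positive'): P(H) ← 0.808·0.1980 / (0.808·0.1980 + 0.082·0.8020) = 0.15998/0.22575 = 0.7087.
Update on result 2 ('positive'): P(H) ← 0.808·0.7087 / (0.808·0.7087 + 0.082·0.2913) = 0.57262/0.59650 = 0.9600.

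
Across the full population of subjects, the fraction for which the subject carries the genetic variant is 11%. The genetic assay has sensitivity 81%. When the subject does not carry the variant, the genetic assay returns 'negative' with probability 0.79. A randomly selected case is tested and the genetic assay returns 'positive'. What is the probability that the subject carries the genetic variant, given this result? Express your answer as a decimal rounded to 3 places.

Write H for 'the subject carries the genetic variant'. Prior odds H:¬H = 0.11/0.89 = 0.12360. For the 'positive' outcome, the likelihood ratio is 0.81/0.21 = 3.8571.
Posterior odds = 0.12360 × 3.8571 = 0.47673, so P(H|E) = 0.47673/(1+0.47673) = 0.323.

P(H | E) ≈ 0.323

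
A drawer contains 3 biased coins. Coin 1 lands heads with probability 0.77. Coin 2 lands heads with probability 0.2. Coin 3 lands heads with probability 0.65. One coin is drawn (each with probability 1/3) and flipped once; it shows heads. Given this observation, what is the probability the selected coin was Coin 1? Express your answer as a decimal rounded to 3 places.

Tabulate prior·likelihood by source: [1] prior 0.333333, lik 0.77, product 0.2567; [2] prior 0.333333, lik 0.2, product 0.06667; [3] prior 0.333333, lik 0.65, product 0.2167.
Normalizing constant = 0.54000; the posterior for Coin 1 is its product over the sum, 0.2567/0.54000 = 0.475.

Posterior probability ≈ 0.475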